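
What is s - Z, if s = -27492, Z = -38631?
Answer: 11139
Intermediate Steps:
s - Z = -27492 - 1*(-38631) = -27492 + 38631 = 11139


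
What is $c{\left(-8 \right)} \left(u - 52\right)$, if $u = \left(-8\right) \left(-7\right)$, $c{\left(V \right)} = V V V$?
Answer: $-2048$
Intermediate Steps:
$c{\left(V \right)} = V^{3}$ ($c{\left(V \right)} = V^{2} V = V^{3}$)
$u = 56$
$c{\left(-8 \right)} \left(u - 52\right) = \left(-8\right)^{3} \left(56 - 52\right) = \left(-512\right) 4 = -2048$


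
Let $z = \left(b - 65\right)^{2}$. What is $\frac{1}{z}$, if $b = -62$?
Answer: $\frac{1}{16129} \approx 6.2 \cdot 10^{-5}$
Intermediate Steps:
$z = 16129$ ($z = \left(-62 - 65\right)^{2} = \left(-127\right)^{2} = 16129$)
$\frac{1}{z} = \frac{1}{16129}$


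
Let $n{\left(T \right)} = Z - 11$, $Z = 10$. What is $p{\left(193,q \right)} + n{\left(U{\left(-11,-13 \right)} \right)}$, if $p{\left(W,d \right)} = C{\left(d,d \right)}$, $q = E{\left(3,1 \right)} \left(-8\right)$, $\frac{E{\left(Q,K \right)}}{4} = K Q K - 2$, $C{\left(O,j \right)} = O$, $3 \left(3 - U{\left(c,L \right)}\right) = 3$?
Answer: $-33$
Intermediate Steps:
$U{\left(c,L \right)} = 2$ ($U{\left(c,L \right)} = 3 - 1 = 2$)
$E{\left(Q,K \right)} = -8 + 4 Q K^{2}$ ($E{\left(Q,K \right)} = 4 \left(K Q K - 2\right) = 4 \left(Q K^{2} - 2\right) = 4 \left(-2 + Q K^{2}\right) = -8 + 4 Q K^{2}$)
$n{\left(T \right)} = -1$ ($n{\left(T \right)} = 10 - 11 = -1$)
$q = -32$ ($q = \left(-8 + 4 \cdot 3 \cdot 1^{2}\right) \left(-8\right) = \left(-8 + 4 \cdot 3 \cdot 1\right) \left(-8\right) = \left(-8 + 12\right) \left(-8\right) = 4 \left(-8\right) = -32$)
$p{\left(W,d \right)} = d$
$p{\left(193,q \right)} + n{\left(U{\left(-11,-13 \right)} \right)} = -32 - 1 = -33$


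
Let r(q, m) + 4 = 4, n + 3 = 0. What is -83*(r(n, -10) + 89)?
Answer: -7387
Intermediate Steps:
n = -3 (n = -3 + 0 = -3)
r(q, m) = 0 (r(q, m) = -4 + 4 = 0)
-83*(r(n, -10) + 89) = -83*(0 + 89) = -83*89 = -7387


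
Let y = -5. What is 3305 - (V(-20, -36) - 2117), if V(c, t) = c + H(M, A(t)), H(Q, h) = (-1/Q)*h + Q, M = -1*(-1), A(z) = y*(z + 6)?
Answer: 5591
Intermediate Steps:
A(z) = -30 - 5*z (A(z) = -5*(z + 6) = -5*(6 + z) = -30 - 5*z)
M = 1
H(Q, h) = Q - h/Q (H(Q, h) = -h/Q + Q = Q - h/Q)
V(c, t) = 31 + c + 5*t (V(c, t) = c + (1 - 1*(-30 - 5*t)/1) = c + (1 - 1*(-30 - 5*t)*1) = c + (1 + (30 + 5*t)) = c + (31 + 5*t) = 31 + c + 5*t)
3305 - (V(-20, -36) - 2117) = 3305 - ((31 - 20 + 5*(-36)) - 2117) = 3305 - ((31 - 20 - 180) - 2117) = 3305 - (-169 - 2117) = 3305 - 1*(-2286) = 3305 + 2286 = 5591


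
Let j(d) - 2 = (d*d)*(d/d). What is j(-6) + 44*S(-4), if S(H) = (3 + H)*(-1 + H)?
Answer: 258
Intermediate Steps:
S(H) = (-1 + H)*(3 + H)
j(d) = 2 + d² (j(d) = 2 + (d*d)*(d/d) = 2 + d²*1 = 2 + d²)
j(-6) + 44*S(-4) = (2 + (-6)²) + 44*(-3 + (-4)² + 2*(-4)) = (2 + 36) + 44*(-3 + 16 - 8) = 38 + 44*5 = 38 + 220 = 258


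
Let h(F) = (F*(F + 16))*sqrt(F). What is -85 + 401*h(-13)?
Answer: -85 - 15639*I*sqrt(13) ≈ -85.0 - 56387.0*I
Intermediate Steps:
h(F) = F**(3/2)*(16 + F) (h(F) = (F*(16 + F))*sqrt(F) = F**(3/2)*(16 + F))
-85 + 401*h(-13) = -85 + 401*((-13)**(3/2)*(16 - 13)) = -85 + 401*(-13*I*sqrt(13)*3) = -85 + 401*(-39*I*sqrt(13)) = -85 - 15639*I*sqrt(13)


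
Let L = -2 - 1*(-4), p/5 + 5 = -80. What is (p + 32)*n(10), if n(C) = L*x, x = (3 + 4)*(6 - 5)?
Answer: -5502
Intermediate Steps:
p = -425 (p = -25 + 5*(-80) = -25 - 400 = -425)
L = 2 (L = -2 + 4 = 2)
x = 7 (x = 7*1 = 7)
n(C) = 14 (n(C) = 2*7 = 14)
(p + 32)*n(10) = (-425 + 32)*14 = -393*14 = -5502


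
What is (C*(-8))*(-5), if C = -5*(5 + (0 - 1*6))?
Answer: 200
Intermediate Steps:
C = 5 (C = -5*(5 + (0 - 6)) = -5*(5 - 6) = -5*(-1) = 5)
(C*(-8))*(-5) = (5*(-8))*(-5) = -40*(-5) = 200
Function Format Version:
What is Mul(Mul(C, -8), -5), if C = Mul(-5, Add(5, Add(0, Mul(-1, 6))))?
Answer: 200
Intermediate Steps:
C = 5 (C = Mul(-5, Add(5, Add(0, -6))) = Mul(-5, Add(5, -6)) = Mul(-5, -1) = 5)
Mul(Mul(C, -8), -5) = Mul(Mul(5, -8), -5) = Mul(-40, -5) = 200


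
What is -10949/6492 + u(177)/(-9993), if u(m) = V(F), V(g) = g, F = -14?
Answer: -12146941/7208284 ≈ -1.6851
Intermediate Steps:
u(m) = -14
-10949/6492 + u(177)/(-9993) = -10949/6492 - 14/(-9993) = -10949*1/6492 - 14*(-1/9993) = -10949/6492 + 14/9993 = -12146941/7208284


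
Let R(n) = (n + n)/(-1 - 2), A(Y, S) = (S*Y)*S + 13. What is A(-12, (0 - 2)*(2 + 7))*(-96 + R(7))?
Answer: 1170250/3 ≈ 3.9008e+5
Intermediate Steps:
A(Y, S) = 13 + Y*S² (A(Y, S) = Y*S² + 13 = 13 + Y*S²)
R(n) = -2*n/3 (R(n) = (2*n)/(-3) = (2*n)*(-⅓) = -2*n/3)
A(-12, (0 - 2)*(2 + 7))*(-96 + R(7)) = (13 - 12*(0 - 2)²*(2 + 7)²)*(-96 - ⅔*7) = (13 - 12*(-2*9)²)*(-96 - 14/3) = (13 - 12*(-18)²)*(-302/3) = (13 - 12*324)*(-302/3) = (13 - 3888)*(-302/3) = -3875*(-302/3) = 1170250/3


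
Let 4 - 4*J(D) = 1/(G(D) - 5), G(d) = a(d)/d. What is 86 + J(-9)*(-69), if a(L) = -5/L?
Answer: 22291/1640 ≈ 13.592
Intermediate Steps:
G(d) = -5/d**2 (G(d) = (-5/d)/d = -5/d**2)
J(D) = 1 - 1/(4*(-5 - 5/D**2)) (J(D) = 1 - 1/(4*(-5/D**2 - 5)) = 1 - 1/(4*(-5 - 5/D**2)))
86 + J(-9)*(-69) = 86 + ((20 + 21*(-9)**2)/(20*(1 + (-9)**2)))*(-69) = 86 + ((20 + 21*81)/(20*(1 + 81)))*(-69) = 86 + ((1/20)*(20 + 1701)/82)*(-69) = 86 + ((1/20)*(1/82)*1721)*(-69) = 86 + (1721/1640)*(-69) = 86 - 118749/1640 = 22291/1640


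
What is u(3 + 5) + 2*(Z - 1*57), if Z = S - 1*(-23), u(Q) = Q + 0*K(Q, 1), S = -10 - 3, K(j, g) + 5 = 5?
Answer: -86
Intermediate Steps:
K(j, g) = 0 (K(j, g) = -5 + 5 = 0)
S = -13
u(Q) = Q (u(Q) = Q + 0*0 = Q + 0 = Q)
Z = 10 (Z = -13 - 1*(-23) = -13 + 23 = 10)
u(3 + 5) + 2*(Z - 1*57) = (3 + 5) + 2*(10 - 1*57) = 8 + 2*(10 - 57) = 8 + 2*(-47) = 8 - 94 = -86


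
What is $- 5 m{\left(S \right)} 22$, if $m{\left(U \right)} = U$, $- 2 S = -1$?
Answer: $-55$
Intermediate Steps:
$S = \frac{1}{2}$ ($S = \left(- \frac{1}{2}\right) \left(-1\right) = \frac{1}{2} \approx 0.5$)
$- 5 m{\left(S \right)} 22 = \left(-5\right) \frac{1}{2} \cdot 22 = \left(- \frac{5}{2}\right) 22 = -55$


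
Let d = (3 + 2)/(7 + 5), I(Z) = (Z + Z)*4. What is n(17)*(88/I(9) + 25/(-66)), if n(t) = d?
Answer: 835/2376 ≈ 0.35143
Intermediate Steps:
I(Z) = 8*Z (I(Z) = (2*Z)*4 = 8*Z)
d = 5/12 ≈ 0.41667
n(t) = 5/12
n(17)*(88/I(9) + 25/(-66)) = 5*(88/((8*9)) + 25/(-66))/12 = 5*(88/72 + 25*(-1/66))/12 = 5*(88*(1/72) - 25/66)/12 = 5*(11/9 - 25/66)/12 = (5/12)*(167/198) = 835/2376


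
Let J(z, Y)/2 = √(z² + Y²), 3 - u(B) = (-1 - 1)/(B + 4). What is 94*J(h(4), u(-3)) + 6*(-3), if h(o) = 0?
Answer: 922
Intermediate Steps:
u(B) = 3 + 2/(4 + B) (u(B) = 3 - (-1 - 1)/(B + 4) = 3 - (-2)/(4 + B) = 3 + 2/(4 + B))
J(z, Y) = 2*√(Y² + z²) (J(z, Y) = 2*√(z² + Y²) = 2*√(Y² + z²))
94*J(h(4), u(-3)) + 6*(-3) = 94*(2*√(((14 + 3*(-3))/(4 - 3))² + 0²)) + 6*(-3) = 94*(2*√(((14 - 9)/1)² + 0)) - 18 = 94*(2*√((1*5)² + 0)) - 18 = 94*(2*√(5² + 0)) - 18 = 94*(2*√(25 + 0)) - 18 = 94*(2*√25) - 18 = 94*(2*5) - 18 = 94*10 - 18 = 940 - 18 = 922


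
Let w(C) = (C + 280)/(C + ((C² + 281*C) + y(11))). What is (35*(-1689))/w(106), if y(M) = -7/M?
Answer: -26743685115/4246 ≈ -6.2986e+6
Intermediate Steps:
w(C) = (280 + C)/(-7/11 + C² + 282*C) (w(C) = (C + 280)/(C + ((C² + 281*C) - 7/11)) = (280 + C)/(C + ((C² + 281*C) - 7*1/11)) = (280 + C)/(C + ((C² + 281*C) - 7/11)) = (280 + C)/(C + (-7/11 + C² + 281*C)) = (280 + C)/(-7/11 + C² + 282*C))
(35*(-1689))/w(106) = (35*(-1689))/((11*(280 + 106)/(-7 + 11*106² + 3102*106))) = -59115/(11*386/(-7 + 11*11236 + 328812)) = -59115/(11*386/(-7 + 123596 + 328812)) = -59115/(11*386/452401) = -59115/(11*(1/452401)*386) = -59115/4246/452401 = -59115*452401/4246 = -26743685115/4246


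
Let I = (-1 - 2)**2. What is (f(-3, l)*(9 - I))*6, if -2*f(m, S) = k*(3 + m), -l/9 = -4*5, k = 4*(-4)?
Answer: 0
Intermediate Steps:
k = -16
l = 180 (l = -(-36)*5 = -9*(-20) = 180)
I = 9 (I = (-3)**2 = 9)
f(m, S) = 24 + 8*m (f(m, S) = -(-8)*(3 + m) = -(-48 - 16*m)/2 = 24 + 8*m)
(f(-3, l)*(9 - I))*6 = ((24 + 8*(-3))*(9 - 1*9))*6 = ((24 - 24)*(9 - 9))*6 = (0*0)*6 = 0*6 = 0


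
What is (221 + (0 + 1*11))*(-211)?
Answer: -48952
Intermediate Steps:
(221 + (0 + 1*11))*(-211) = (221 + (0 + 11))*(-211) = (221 + 11)*(-211) = 232*(-211) = -48952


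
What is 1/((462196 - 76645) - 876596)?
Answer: -1/491045 ≈ -2.0365e-6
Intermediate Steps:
1/((462196 - 76645) - 876596) = 1/(385551 - 876596) = 1/(-491045) = -1/491045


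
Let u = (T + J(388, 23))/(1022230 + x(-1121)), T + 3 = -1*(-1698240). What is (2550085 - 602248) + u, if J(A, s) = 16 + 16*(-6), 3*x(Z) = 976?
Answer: 5975318432913/3067666 ≈ 1.9478e+6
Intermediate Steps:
x(Z) = 976/3 (x(Z) = (1/3)*976 = 976/3)
T = 1698237 (T = -3 - 1*(-1698240) = -3 + 1698240 = 1698237)
J(A, s) = -80 (J(A, s) = 16 - 96 = -80)
u = 5094471/3067666 (u = (1698237 - 80)/(1022230 + 976/3) = 1698157/(3067666/3) = 1698157*(3/3067666) = 5094471/3067666 ≈ 1.6607)
(2550085 - 602248) + u = (2550085 - 602248) + 5094471/3067666 = 1947837 + 5094471/3067666 = 5975318432913/3067666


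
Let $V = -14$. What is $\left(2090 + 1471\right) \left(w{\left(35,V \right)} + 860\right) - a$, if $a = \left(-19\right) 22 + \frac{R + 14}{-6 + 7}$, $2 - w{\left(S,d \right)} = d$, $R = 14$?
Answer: $3119826$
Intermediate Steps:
$w{\left(S,d \right)} = 2 - d$
$a = -390$ ($a = \left(-19\right) 22 + \frac{14 + 14}{-6 + 7} = -418 + \frac{28}{1} = -418 + 28 \cdot 1 = -418 + 28 = -390$)
$\left(2090 + 1471\right) \left(w{\left(35,V \right)} + 860\right) - a = \left(2090 + 1471\right) \left(\left(2 - -14\right) + 860\right) - -390 = 3561 \left(\left(2 + 14\right) + 860\right) + 390 = 3561 \left(16 + 860\right) + 390 = 3561 \cdot 876 + 390 = 3119436 + 390 = 3119826$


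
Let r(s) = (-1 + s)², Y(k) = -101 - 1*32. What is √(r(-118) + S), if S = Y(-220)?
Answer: 2*√3507 ≈ 118.44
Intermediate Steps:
Y(k) = -133 (Y(k) = -101 - 32 = -133)
S = -133
√(r(-118) + S) = √((-1 - 118)² - 133) = √((-119)² - 133) = √(14161 - 133) = √14028 = 2*√3507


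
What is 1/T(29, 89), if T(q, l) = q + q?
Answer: 1/58 ≈ 0.017241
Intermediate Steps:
T(q, l) = 2*q
1/T(29, 89) = 1/(2*29) = 1/58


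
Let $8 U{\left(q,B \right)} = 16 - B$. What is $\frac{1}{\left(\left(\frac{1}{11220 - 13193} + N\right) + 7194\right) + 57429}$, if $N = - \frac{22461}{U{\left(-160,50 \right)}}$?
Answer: $\frac{33541}{2344782238} \approx 1.4305 \cdot 10^{-5}$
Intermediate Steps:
$U{\left(q,B \right)} = 2 - \frac{B}{8}$ ($U{\left(q,B \right)} = \frac{16 - B}{8} = 2 - \frac{B}{8}$)
$N = \frac{89844}{17}$ ($N = - \frac{22461}{2 - \frac{25}{4}} = - \frac{22461}{- \frac{17}{4}} = \left(-22461\right) \left(- \frac{4}{17}\right) = \frac{89844}{17} \approx 5284.9$)
$\frac{1}{\left(\left(\frac{1}{11220 - 13193} + N\right) + 7194\right) + 57429} = \frac{1}{\left(\left(\frac{1}{11220 - 13193} + \frac{89844}{17}\right) + 7194\right) + 57429} = \frac{1}{\left(\left(\frac{1}{-1973} + \frac{89844}{17}\right) + 7194\right) + 57429} = \frac{1}{\left(\left(- \frac{1}{1973} + \frac{89844}{17}\right) + 7194\right) + 57429} = \frac{1}{\left(\frac{177262195}{33541} + 7194\right) + 57429} = \frac{1}{\frac{418556149}{33541} + 57429} = \frac{1}{\frac{2344782238}{33541}} = \frac{33541}{2344782238}$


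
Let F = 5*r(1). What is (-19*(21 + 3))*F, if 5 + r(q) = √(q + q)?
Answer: 11400 - 2280*√2 ≈ 8175.6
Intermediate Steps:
r(q) = -5 + √2*√q (r(q) = -5 + √(q + q) = -5 + √(2*q) = -5 + √2*√q)
F = -25 + 5*√2 (F = 5*(-5 + √2*√1) = 5*(-5 + √2*1) = 5*(-5 + √2) = -25 + 5*√2 ≈ -17.929)
(-19*(21 + 3))*F = (-19*(21 + 3))*(-25 + 5*√2) = (-19*24)*(-25 + 5*√2) = -456*(-25 + 5*√2) = 11400 - 2280*√2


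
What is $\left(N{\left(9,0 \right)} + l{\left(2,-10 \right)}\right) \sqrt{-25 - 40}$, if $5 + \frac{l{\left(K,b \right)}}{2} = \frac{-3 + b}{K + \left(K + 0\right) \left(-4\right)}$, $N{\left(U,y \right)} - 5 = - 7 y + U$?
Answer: $\frac{25 i \sqrt{65}}{3} \approx 67.185 i$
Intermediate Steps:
$N{\left(U,y \right)} = 5 + U - 7 y$ ($N{\left(U,y \right)} = 5 + \left(- 7 y + U\right) = 5 + \left(U - 7 y\right) = 5 + U - 7 y$)
$l{\left(K,b \right)} = -10 - \frac{2 \left(-3 + b\right)}{3 K}$ ($l{\left(K,b \right)} = -10 + 2 \frac{-3 + b}{K + \left(K + 0\right) \left(-4\right)} = -10 + 2 \frac{-3 + b}{K + K \left(-4\right)} = -10 + 2 \frac{-3 + b}{K - 4 K} = -10 + 2 \frac{-3 + b}{\left(-3\right) K} = -10 + 2 \left(-3 + b\right) \left(- \frac{1}{3 K}\right) = -10 + 2 \left(- \frac{-3 + b}{3 K}\right) = -10 - \frac{2 \left(-3 + b\right)}{3 K}$)
$\left(N{\left(9,0 \right)} + l{\left(2,-10 \right)}\right) \sqrt{-25 - 40} = \left(\left(5 + 9 - 0\right) + \frac{2 \left(3 - -10 - 30\right)}{3 \cdot 2}\right) \sqrt{-25 - 40} = \left(\left(5 + 9 + 0\right) + \frac{2}{3} \cdot \frac{1}{2} \left(3 + 10 - 30\right)\right) \sqrt{-65} = \left(14 + \frac{2}{3} \cdot \frac{1}{2} \left(-17\right)\right) i \sqrt{65} = \left(14 - \frac{17}{3}\right) i \sqrt{65} = \frac{25 i \sqrt{65}}{3}$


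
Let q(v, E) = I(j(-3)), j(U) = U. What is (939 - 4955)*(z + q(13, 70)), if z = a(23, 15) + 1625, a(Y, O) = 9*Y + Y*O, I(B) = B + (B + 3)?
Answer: -8730784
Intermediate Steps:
I(B) = 3 + 2*B (I(B) = B + (3 + B) = 3 + 2*B)
q(v, E) = -3 (q(v, E) = 3 + 2*(-3) = 3 - 6 = -3)
a(Y, O) = 9*Y + O*Y
z = 2177 (z = 23*(9 + 15) + 1625 = 23*24 + 1625 = 552 + 1625 = 2177)
(939 - 4955)*(z + q(13, 70)) = (939 - 4955)*(2177 - 3) = -4016*2174 = -8730784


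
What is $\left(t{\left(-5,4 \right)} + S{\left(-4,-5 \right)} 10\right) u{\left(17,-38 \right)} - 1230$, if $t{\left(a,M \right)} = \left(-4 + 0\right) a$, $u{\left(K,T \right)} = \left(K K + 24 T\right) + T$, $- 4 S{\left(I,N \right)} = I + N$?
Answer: $- \frac{58645}{2} \approx -29323.0$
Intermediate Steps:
$S{\left(I,N \right)} = - \frac{I}{4} - \frac{N}{4}$ ($S{\left(I,N \right)} = - \frac{I + N}{4} = - \frac{I}{4} - \frac{N}{4}$)
$u{\left(K,T \right)} = K^{2} + 25 T$ ($u{\left(K,T \right)} = \left(K^{2} + 24 T\right) + T = K^{2} + 25 T$)
$t{\left(a,M \right)} = - 4 a$
$\left(t{\left(-5,4 \right)} + S{\left(-4,-5 \right)} 10\right) u{\left(17,-38 \right)} - 1230 = \left(\left(-4\right) \left(-5\right) + \left(\left(- \frac{1}{4}\right) \left(-4\right) - - \frac{5}{4}\right) 10\right) \left(17^{2} + 25 \left(-38\right)\right) - 1230 = \left(20 + \left(1 + \frac{5}{4}\right) 10\right) \left(289 - 950\right) - 1230 = \left(20 + \frac{9}{4} \cdot 10\right) \left(-661\right) - 1230 = \left(20 + \frac{45}{2}\right) \left(-661\right) - 1230 = \frac{85}{2} \left(-661\right) - 1230 = - \frac{56185}{2} - 1230 = - \frac{58645}{2}$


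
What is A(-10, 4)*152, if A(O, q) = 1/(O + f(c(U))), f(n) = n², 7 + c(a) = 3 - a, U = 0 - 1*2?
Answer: -76/3 ≈ -25.333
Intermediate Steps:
U = -2 (U = 0 - 2 = -2)
c(a) = -4 - a (c(a) = -7 + (3 - a) = -4 - a)
A(O, q) = 1/(4 + O) (A(O, q) = 1/(O + (-4 - 1*(-2))²) = 1/(O + (-4 + 2)²) = 1/(O + (-2)²) = 1/(O + 4) = 1/(4 + O))
A(-10, 4)*152 = 152/(4 - 10) = 152/(-6) = -⅙*152 = -76/3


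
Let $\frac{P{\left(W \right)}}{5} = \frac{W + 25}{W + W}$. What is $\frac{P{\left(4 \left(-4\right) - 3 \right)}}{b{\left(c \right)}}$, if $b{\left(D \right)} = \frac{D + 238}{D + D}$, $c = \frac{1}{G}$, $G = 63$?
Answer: $- \frac{6}{56981} \approx -0.0001053$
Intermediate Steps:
$P{\left(W \right)} = \frac{5 \left(25 + W\right)}{2 W}$ ($P{\left(W \right)} = 5 \frac{W + 25}{W + W} = 5 \frac{25 + W}{2 W} = \frac{5 \left(25 + W\right)}{2 W}$)
$c = \frac{1}{63} \approx 0.015873$
$b{\left(D \right)} = \frac{238 + D}{2 D}$
$\frac{P{\left(4 \left(-4\right) - 3 \right)}}{b{\left(c \right)}} = \frac{\frac{5}{2} \frac{1}{4 \left(-4\right) - 3} \left(25 + \left(4 \left(-4\right) - 3\right)\right)}{\frac{1}{2} \frac{1}{\frac{1}{63}} \left(238 + \frac{1}{63}\right)} = \frac{\frac{5}{2} \frac{1}{-16 - 3} \left(25 - 19\right)}{\frac{1}{2} \cdot 63 \cdot \frac{14995}{63}} = \frac{\frac{5}{2} \frac{1}{-19} \left(25 - 19\right)}{\frac{14995}{2}} = \frac{5}{2} \left(- \frac{1}{19}\right) 6 \cdot \frac{2}{14995} = \left(- \frac{15}{19}\right) \frac{2}{14995} = - \frac{6}{56981}$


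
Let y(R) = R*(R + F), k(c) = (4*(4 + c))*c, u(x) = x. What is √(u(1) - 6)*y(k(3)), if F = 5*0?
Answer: 7056*I*√5 ≈ 15778.0*I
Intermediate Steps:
F = 0
k(c) = c*(16 + 4*c) (k(c) = (16 + 4*c)*c = c*(16 + 4*c))
y(R) = R² (y(R) = R*(R + 0) = R*R = R²)
√(u(1) - 6)*y(k(3)) = √(1 - 6)*(4*3*(4 + 3))² = √(-5)*(4*3*7)² = (I*√5)*84² = (I*√5)*7056 = 7056*I*√5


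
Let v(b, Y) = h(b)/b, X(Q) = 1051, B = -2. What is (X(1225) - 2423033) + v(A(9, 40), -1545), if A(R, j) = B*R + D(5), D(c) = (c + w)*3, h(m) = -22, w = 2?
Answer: -7265968/3 ≈ -2.4220e+6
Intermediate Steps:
D(c) = 6 + 3*c (D(c) = (c + 2)*3 = (2 + c)*3 = 6 + 3*c)
A(R, j) = 21 - 2*R (A(R, j) = -2*R + (6 + 3*5) = -2*R + (6 + 15) = -2*R + 21 = 21 - 2*R)
v(b, Y) = -22/b
(X(1225) - 2423033) + v(A(9, 40), -1545) = (1051 - 2423033) - 22/(21 - 2*9) = -2421982 - 22/(21 - 18) = -2421982 - 22/3 = -7265968/3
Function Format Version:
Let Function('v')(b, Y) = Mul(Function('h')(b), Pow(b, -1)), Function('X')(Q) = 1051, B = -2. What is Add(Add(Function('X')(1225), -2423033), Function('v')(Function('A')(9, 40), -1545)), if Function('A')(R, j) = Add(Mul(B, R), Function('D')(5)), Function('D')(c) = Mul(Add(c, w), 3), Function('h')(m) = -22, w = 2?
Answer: Rational(-7265968, 3) ≈ -2.4220e+6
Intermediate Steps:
Function('D')(c) = Add(6, Mul(3, c)) (Function('D')(c) = Mul(Add(c, 2), 3) = Mul(Add(2, c), 3) = Add(6, Mul(3, c)))
Function('A')(R, j) = Add(21, Mul(-2, R)) (Function('A')(R, j) = Add(Mul(-2, R), Add(6, Mul(3, 5))) = Add(Mul(-2, R), Add(6, 15)) = Add(Mul(-2, R), 21) = Add(21, Mul(-2, R)))
Function('v')(b, Y) = Mul(-22, Pow(b, -1))
Add(Add(Function('X')(1225), -2423033), Function('v')(Function('A')(9, 40), -1545)) = Add(Add(1051, -2423033), Mul(-22, Pow(Add(21, Mul(-2, 9)), -1))) = Add(-2421982, Mul(-22, Pow(Add(21, -18), -1))) = Add(-2421982, Mul(-22, Pow(3, -1))) = Add(-2421982, Mul(-22, Rational(1, 3))) = Add(-2421982, Rational(-22, 3)) = Rational(-7265968, 3)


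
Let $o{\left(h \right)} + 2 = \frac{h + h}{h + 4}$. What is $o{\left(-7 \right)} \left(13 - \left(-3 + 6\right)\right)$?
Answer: $\frac{80}{3} \approx 26.667$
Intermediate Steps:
$o{\left(h \right)} = -2 + \frac{2 h}{4 + h}$ ($o{\left(h \right)} = -2 + \frac{h + h}{h + 4} = -2 + \frac{2 h}{4 + h}$)
$o{\left(-7 \right)} \left(13 - \left(-3 + 6\right)\right) = - \frac{8}{4 - 7} \left(13 - \left(-3 + 6\right)\right) = - \frac{8}{-3} \left(13 - 3\right) = \left(-8\right) \left(- \frac{1}{3}\right) \left(13 - 3\right) = \frac{8}{3} \cdot 10 = \frac{80}{3}$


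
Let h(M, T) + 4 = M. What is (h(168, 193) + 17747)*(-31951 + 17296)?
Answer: -262485705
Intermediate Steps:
h(M, T) = -4 + M
(h(168, 193) + 17747)*(-31951 + 17296) = ((-4 + 168) + 17747)*(-31951 + 17296) = (164 + 17747)*(-14655) = 17911*(-14655) = -262485705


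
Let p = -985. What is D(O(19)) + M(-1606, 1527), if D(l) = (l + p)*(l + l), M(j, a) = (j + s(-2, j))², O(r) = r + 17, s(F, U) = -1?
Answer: 2514121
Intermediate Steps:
O(r) = 17 + r
M(j, a) = (-1 + j)² (M(j, a) = (j - 1)² = (-1 + j)²)
D(l) = 2*l*(-985 + l) (D(l) = (l - 985)*(l + l) = (-985 + l)*(2*l) = 2*l*(-985 + l))
D(O(19)) + M(-1606, 1527) = 2*(17 + 19)*(-985 + (17 + 19)) + (-1 - 1606)² = 2*36*(-985 + 36) + (-1607)² = 2*36*(-949) + 2582449 = -68328 + 2582449 = 2514121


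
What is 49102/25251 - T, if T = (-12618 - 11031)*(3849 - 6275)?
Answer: -1448712291872/25251 ≈ -5.7372e+7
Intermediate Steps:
T = 57372474 (T = -23649*(-2426) = 57372474)
49102/25251 - T = 49102/25251 - 1*57372474 = 49102*(1/25251) - 57372474 = 49102/25251 - 57372474 = -1448712291872/25251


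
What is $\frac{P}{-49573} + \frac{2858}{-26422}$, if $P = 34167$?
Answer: $- \frac{522220054}{654908903} \approx -0.79739$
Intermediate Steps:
$\frac{P}{-49573} + \frac{2858}{-26422} = \frac{34167}{-49573} + \frac{2858}{-26422} = 34167 \left(- \frac{1}{49573}\right) + 2858 \left(- \frac{1}{26422}\right) = - \frac{34167}{49573} - \frac{1429}{13211} = - \frac{522220054}{654908903}$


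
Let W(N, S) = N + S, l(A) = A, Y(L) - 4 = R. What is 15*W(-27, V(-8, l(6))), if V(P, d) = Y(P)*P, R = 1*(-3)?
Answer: -525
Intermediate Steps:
R = -3
Y(L) = 1 (Y(L) = 4 - 3 = 1)
V(P, d) = P (V(P, d) = 1*P = P)
15*W(-27, V(-8, l(6))) = 15*(-27 - 8) = 15*(-35) = -525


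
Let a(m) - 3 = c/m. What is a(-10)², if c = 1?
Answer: 841/100 ≈ 8.4100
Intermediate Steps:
a(m) = 3 + 1/m
a(-10)² = (3 + 1/(-10))² = (3 - ⅒)² = (29/10)² = 841/100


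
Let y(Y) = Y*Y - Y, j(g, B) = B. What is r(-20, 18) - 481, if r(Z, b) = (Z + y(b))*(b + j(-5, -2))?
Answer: 4095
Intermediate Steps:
y(Y) = Y² - Y
r(Z, b) = (-2 + b)*(Z + b*(-1 + b)) (r(Z, b) = (Z + b*(-1 + b))*(b - 2) = (Z + b*(-1 + b))*(-2 + b) = (-2 + b)*(Z + b*(-1 + b)))
r(-20, 18) - 481 = (18³ - 3*18² - 2*(-20) + 2*18 - 20*18) - 481 = (5832 - 3*324 + 40 + 36 - 360) - 481 = (5832 - 972 + 40 + 36 - 360) - 481 = 4576 - 481 = 4095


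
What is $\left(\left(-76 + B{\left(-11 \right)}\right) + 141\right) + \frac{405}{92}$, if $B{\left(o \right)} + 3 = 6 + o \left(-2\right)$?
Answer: $\frac{8685}{92} \approx 94.402$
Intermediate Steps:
$B{\left(o \right)} = 3 - 2 o$ ($B{\left(o \right)} = -3 + \left(6 + o \left(-2\right)\right) = -3 - \left(-6 + 2 o\right) = 3 - 2 o$)
$\left(\left(-76 + B{\left(-11 \right)}\right) + 141\right) + \frac{405}{92} = \left(\left(-76 + \left(3 - -22\right)\right) + 141\right) + \frac{405}{92} = \left(\left(-76 + \left(3 + 22\right)\right) + 141\right) + 405 \cdot \frac{1}{92} = \left(\left(-76 + 25\right) + 141\right) + \frac{405}{92} = \left(-51 + 141\right) + \frac{405}{92} = 90 + \frac{405}{92} = \frac{8685}{92}$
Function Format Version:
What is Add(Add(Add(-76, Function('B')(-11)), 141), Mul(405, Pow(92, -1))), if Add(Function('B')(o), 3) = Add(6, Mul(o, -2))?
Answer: Rational(8685, 92) ≈ 94.402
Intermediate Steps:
Function('B')(o) = Add(3, Mul(-2, o)) (Function('B')(o) = Add(-3, Add(6, Mul(o, -2))) = Add(-3, Add(6, Mul(-2, o))) = Add(3, Mul(-2, o)))
Add(Add(Add(-76, Function('B')(-11)), 141), Mul(405, Pow(92, -1))) = Add(Add(Add(-76, Add(3, Mul(-2, -11))), 141), Mul(405, Pow(92, -1))) = Add(Add(Add(-76, Add(3, 22)), 141), Mul(405, Rational(1, 92))) = Add(Add(Add(-76, 25), 141), Rational(405, 92)) = Add(Add(-51, 141), Rational(405, 92)) = Add(90, Rational(405, 92)) = Rational(8685, 92)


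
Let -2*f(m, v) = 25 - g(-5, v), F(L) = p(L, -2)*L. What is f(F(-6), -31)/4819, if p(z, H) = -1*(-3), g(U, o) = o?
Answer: -28/4819 ≈ -0.0058103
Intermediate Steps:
p(z, H) = 3
F(L) = 3*L
f(m, v) = -25/2 + v/2 (f(m, v) = -(25 - v)/2 = -25/2 + v/2)
f(F(-6), -31)/4819 = (-25/2 + (½)*(-31))/4819 = (-25/2 - 31/2)*(1/4819) = -28*1/4819 = -28/4819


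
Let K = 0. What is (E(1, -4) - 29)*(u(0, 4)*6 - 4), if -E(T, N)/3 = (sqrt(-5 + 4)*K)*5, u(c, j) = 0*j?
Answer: 116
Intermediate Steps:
u(c, j) = 0
E(T, N) = 0 (E(T, N) = -3*sqrt(-5 + 4)*0*5 = -3*sqrt(-1)*0*5 = -3*I*0*5 = -0*5 = -3*0 = 0)
(E(1, -4) - 29)*(u(0, 4)*6 - 4) = (0 - 29)*(0*6 - 4) = -29*(0 - 4) = -29*(-4) = 116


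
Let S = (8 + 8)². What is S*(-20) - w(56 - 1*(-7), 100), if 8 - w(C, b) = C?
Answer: -5065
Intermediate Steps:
w(C, b) = 8 - C
S = 256 (S = 16² = 256)
S*(-20) - w(56 - 1*(-7), 100) = 256*(-20) - (8 - (56 - 1*(-7))) = -5120 - (8 - (56 + 7)) = -5120 - (8 - 1*63) = -5120 - (8 - 63) = -5120 - 1*(-55) = -5120 + 55 = -5065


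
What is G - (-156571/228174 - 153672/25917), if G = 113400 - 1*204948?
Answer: -180445936286083/1971195186 ≈ -91541.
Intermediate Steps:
G = -91548 (G = 113400 - 204948 = -91548)
G - (-156571/228174 - 153672/25917) = -91548 - (-156571/228174 - 153672/25917) = -91548 - (-156571*1/228174 - 153672*1/25917) = -91548 - (-156571/228174 - 51224/8639) = -91548 - 1*(-13040601845/1971195186) = -91548 + 13040601845/1971195186 = -180445936286083/1971195186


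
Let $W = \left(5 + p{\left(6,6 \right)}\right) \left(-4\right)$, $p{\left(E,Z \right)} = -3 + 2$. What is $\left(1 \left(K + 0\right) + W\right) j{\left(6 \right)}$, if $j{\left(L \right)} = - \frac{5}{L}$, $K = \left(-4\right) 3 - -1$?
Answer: $\frac{45}{2} \approx 22.5$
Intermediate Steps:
$K = -11$ ($K = -12 + 1 = -11$)
$p{\left(E,Z \right)} = -1$
$W = -16$ ($W = \left(5 - 1\right) \left(-4\right) = 4 \left(-4\right) = -16$)
$\left(1 \left(K + 0\right) + W\right) j{\left(6 \right)} = \left(1 \left(-11 + 0\right) - 16\right) \left(- \frac{5}{6}\right) = \left(1 \left(-11\right) - 16\right) \left(\left(-5\right) \frac{1}{6}\right) = \left(-11 - 16\right) \left(- \frac{5}{6}\right) = \left(-27\right) \left(- \frac{5}{6}\right) = \frac{45}{2}$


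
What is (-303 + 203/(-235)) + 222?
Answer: -19238/235 ≈ -81.864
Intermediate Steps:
(-303 + 203/(-235)) + 222 = (-303 + 203*(-1/235)) + 222 = (-303 - 203/235) + 222 = -71408/235 + 222 = -19238/235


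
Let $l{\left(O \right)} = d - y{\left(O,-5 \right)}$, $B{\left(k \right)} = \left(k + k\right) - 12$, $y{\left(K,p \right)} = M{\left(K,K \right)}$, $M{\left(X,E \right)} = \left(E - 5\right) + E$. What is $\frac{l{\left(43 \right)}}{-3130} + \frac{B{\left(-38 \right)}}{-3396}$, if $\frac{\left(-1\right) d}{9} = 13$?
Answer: $\frac{118481}{1328685} \approx 0.089172$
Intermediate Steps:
$M{\left(X,E \right)} = -5 + 2 E$ ($M{\left(X,E \right)} = \left(-5 + E\right) + E = -5 + 2 E$)
$y{\left(K,p \right)} = -5 + 2 K$
$d = -117$ ($d = \left(-9\right) 13 = -117$)
$B{\left(k \right)} = -12 + 2 k$ ($B{\left(k \right)} = 2 k - 12 = -12 + 2 k$)
$l{\left(O \right)} = -112 - 2 O$ ($l{\left(O \right)} = -117 - \left(-5 + 2 O\right) = -112 - 2 O$)
$\frac{l{\left(43 \right)}}{-3130} + \frac{B{\left(-38 \right)}}{-3396} = \frac{-112 - 86}{-3130} + \frac{-12 + 2 \left(-38\right)}{-3396} = \left(-112 - 86\right) \left(- \frac{1}{3130}\right) + \left(-12 - 76\right) \left(- \frac{1}{3396}\right) = \left(-198\right) \left(- \frac{1}{3130}\right) - - \frac{22}{849} = \frac{99}{1565} + \frac{22}{849} = \frac{118481}{1328685}$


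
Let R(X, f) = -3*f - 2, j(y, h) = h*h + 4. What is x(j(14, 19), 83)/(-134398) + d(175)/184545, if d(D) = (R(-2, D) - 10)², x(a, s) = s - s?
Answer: 32041/20505 ≈ 1.5626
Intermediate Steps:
j(y, h) = 4 + h² (j(y, h) = h² + 4 = 4 + h²)
x(a, s) = 0
R(X, f) = -2 - 3*f
d(D) = (-12 - 3*D)² (d(D) = ((-2 - 3*D) - 10)² = (-12 - 3*D)²)
x(j(14, 19), 83)/(-134398) + d(175)/184545 = 0/(-134398) + (9*(4 + 175)²)/184545 = 0*(-1/134398) + (9*179²)*(1/184545) = 0 + (9*32041)*(1/184545) = 0 + 288369*(1/184545) = 0 + 32041/20505 = 32041/20505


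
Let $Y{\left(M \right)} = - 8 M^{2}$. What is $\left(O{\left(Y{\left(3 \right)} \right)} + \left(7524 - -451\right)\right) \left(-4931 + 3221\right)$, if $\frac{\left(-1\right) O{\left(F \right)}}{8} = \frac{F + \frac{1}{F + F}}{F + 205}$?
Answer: $- \frac{95512595}{7} \approx -1.3645 \cdot 10^{7}$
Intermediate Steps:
$O{\left(F \right)} = - \frac{8 \left(F + \frac{1}{2 F}\right)}{205 + F}$ ($O{\left(F \right)} = - 8 \frac{F + \frac{1}{F + F}}{F + 205} = - 8 \frac{F + \frac{1}{2 F}}{205 + F} = - \frac{8 \left(F + \frac{1}{2 F}\right)}{205 + F}$)
$\left(O{\left(Y{\left(3 \right)} \right)} + \left(7524 - -451\right)\right) \left(-4931 + 3221\right) = \left(\frac{4 \left(-1 - 2 \left(- 8 \cdot 3^{2}\right)^{2}\right)}{- 8 \cdot 3^{2} \left(205 - 8 \cdot 3^{2}\right)} + \left(7524 - -451\right)\right) \left(-4931 + 3221\right) = \left(\frac{4 \left(-1 - 2 \left(\left(-8\right) 9\right)^{2}\right)}{\left(-8\right) 9 \left(205 - 72\right)} + \left(7524 + 451\right)\right) \left(-1710\right) = \left(\frac{4 \left(-1 - 2 \left(-72\right)^{2}\right)}{\left(-72\right) \left(205 - 72\right)} + 7975\right) \left(-1710\right) = \left(4 \left(- \frac{1}{72}\right) \frac{1}{133} \left(-1 - 10368\right) + 7975\right) \left(-1710\right) = \left(4 \left(- \frac{1}{72}\right) \frac{1}{133} \left(-10369\right) + 7975\right) \left(-1710\right) = \left(\frac{10369}{2394} + 7975\right) \left(-1710\right) = \frac{19102519}{2394} \left(-1710\right) = - \frac{95512595}{7}$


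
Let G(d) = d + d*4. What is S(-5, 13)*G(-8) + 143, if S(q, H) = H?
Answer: -377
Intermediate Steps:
G(d) = 5*d (G(d) = d + 4*d = 5*d)
S(-5, 13)*G(-8) + 143 = 13*(5*(-8)) + 143 = 13*(-40) + 143 = -520 + 143 = -377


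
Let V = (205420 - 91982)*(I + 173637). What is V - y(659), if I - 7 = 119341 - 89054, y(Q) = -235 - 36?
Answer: 23133525049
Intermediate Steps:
y(Q) = -271
I = 30294 (I = 7 + (119341 - 89054) = 7 + 30287 = 30294)
V = 23133524778 (V = (205420 - 91982)*(30294 + 173637) = 113438*203931 = 23133524778)
V - y(659) = 23133524778 - 1*(-271) = 23133524778 + 271 = 23133525049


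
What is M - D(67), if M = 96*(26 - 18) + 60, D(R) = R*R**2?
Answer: -299935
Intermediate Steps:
D(R) = R**3
M = 828 (M = 96*8 + 60 = 768 + 60 = 828)
M - D(67) = 828 - 1*67**3 = 828 - 1*300763 = 828 - 300763 = -299935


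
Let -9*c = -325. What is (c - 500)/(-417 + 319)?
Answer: 4175/882 ≈ 4.7336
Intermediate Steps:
c = 325/9 (c = -⅑*(-325) = 325/9 ≈ 36.111)
(c - 500)/(-417 + 319) = (325/9 - 500)/(-417 + 319) = -4175/9/(-98) = -4175/9*(-1/98) = 4175/882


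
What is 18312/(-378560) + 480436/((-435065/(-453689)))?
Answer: 294693421948957/588207880 ≈ 5.0100e+5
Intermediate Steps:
18312/(-378560) + 480436/((-435065/(-453689))) = 18312*(-1/378560) + 480436/((-435065*(-1/453689))) = -327/6760 + 480436/(435065/453689) = -327/6760 + 480436*(453689/435065) = -327/6760 + 217968528404/435065 = 294693421948957/588207880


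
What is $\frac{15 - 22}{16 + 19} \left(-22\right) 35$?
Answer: $154$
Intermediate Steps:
$\frac{15 - 22}{16 + 19} \left(-22\right) 35 = - \frac{7}{35} \left(-22\right) 35 = \left(-7\right) \frac{1}{35} \left(-22\right) 35 = \left(- \frac{1}{5}\right) \left(-22\right) 35 = \frac{22}{5} \cdot 35 = 154$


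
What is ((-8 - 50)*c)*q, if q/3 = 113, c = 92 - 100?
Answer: 157296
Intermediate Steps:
c = -8
q = 339 (q = 3*113 = 339)
((-8 - 50)*c)*q = ((-8 - 50)*(-8))*339 = -58*(-8)*339 = 464*339 = 157296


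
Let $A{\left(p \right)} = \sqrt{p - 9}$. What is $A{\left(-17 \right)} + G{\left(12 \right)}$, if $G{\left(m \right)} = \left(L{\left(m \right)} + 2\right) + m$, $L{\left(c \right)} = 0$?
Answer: $14 + i \sqrt{26} \approx 14.0 + 5.099 i$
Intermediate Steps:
$A{\left(p \right)} = \sqrt{-9 + p}$
$G{\left(m \right)} = 2 + m$ ($G{\left(m \right)} = \left(0 + 2\right) + m = 2 + m$)
$A{\left(-17 \right)} + G{\left(12 \right)} = \sqrt{-9 - 17} + \left(2 + 12\right) = \sqrt{-26} + 14 = i \sqrt{26} + 14 = 14 + i \sqrt{26}$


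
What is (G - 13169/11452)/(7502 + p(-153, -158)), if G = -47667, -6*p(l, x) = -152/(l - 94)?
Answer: -21289930467/3350557448 ≈ -6.3541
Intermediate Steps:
p(l, x) = 76/(3*(-94 + l)) (p(l, x) = -(-76)/(3*(l - 94)) = -(-76)/(3*(-94 + l)) = 76/(3*(-94 + l)))
(G - 13169/11452)/(7502 + p(-153, -158)) = (-47667 - 13169/11452)/(7502 + 76/(3*(-94 - 153))) = (-47667 - 13169*1/11452)/(7502 + (76/3)/(-247)) = (-47667 - 13169/11452)/(7502 + (76/3)*(-1/247)) = -545895653/(11452*(7502 - 4/39)) = -545895653/(11452*292574/39) = -545895653/11452*39/292574 = -21289930467/3350557448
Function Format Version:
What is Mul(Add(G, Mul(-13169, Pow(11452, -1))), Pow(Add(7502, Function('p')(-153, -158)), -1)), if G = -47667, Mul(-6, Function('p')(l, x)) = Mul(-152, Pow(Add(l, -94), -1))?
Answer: Rational(-21289930467, 3350557448) ≈ -6.3541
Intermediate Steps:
Function('p')(l, x) = Mul(Rational(76, 3), Pow(Add(-94, l), -1)) (Function('p')(l, x) = Mul(Rational(-1, 6), Mul(-152, Pow(Add(l, -94), -1))) = Mul(Rational(-1, 6), Mul(-152, Pow(Add(-94, l), -1))) = Mul(Rational(76, 3), Pow(Add(-94, l), -1)))
Mul(Add(G, Mul(-13169, Pow(11452, -1))), Pow(Add(7502, Function('p')(-153, -158)), -1)) = Mul(Add(-47667, Mul(-13169, Pow(11452, -1))), Pow(Add(7502, Mul(Rational(76, 3), Pow(Add(-94, -153), -1))), -1)) = Mul(Add(-47667, Mul(-13169, Rational(1, 11452))), Pow(Add(7502, Mul(Rational(76, 3), Pow(-247, -1))), -1)) = Mul(Add(-47667, Rational(-13169, 11452)), Pow(Add(7502, Mul(Rational(76, 3), Rational(-1, 247))), -1)) = Mul(Rational(-545895653, 11452), Pow(Add(7502, Rational(-4, 39)), -1)) = Mul(Rational(-545895653, 11452), Pow(Rational(292574, 39), -1)) = Mul(Rational(-545895653, 11452), Rational(39, 292574)) = Rational(-21289930467, 3350557448)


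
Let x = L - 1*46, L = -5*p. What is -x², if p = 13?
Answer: -12321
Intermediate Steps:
L = -65 (L = -5*13 = -65)
x = -111 (x = -65 - 1*46 = -65 - 46 = -111)
-x² = -1*(-111)² = -1*12321 = -12321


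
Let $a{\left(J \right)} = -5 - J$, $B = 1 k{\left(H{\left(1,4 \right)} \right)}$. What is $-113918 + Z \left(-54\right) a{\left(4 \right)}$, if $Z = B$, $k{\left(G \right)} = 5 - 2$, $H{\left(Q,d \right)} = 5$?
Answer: $-112460$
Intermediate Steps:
$k{\left(G \right)} = 3$
$B = 3$ ($B = 1 \cdot 3 = 3$)
$Z = 3$
$-113918 + Z \left(-54\right) a{\left(4 \right)} = -113918 + 3 \left(-54\right) \left(-5 - 4\right) = -113918 - 162 \left(-5 - 4\right) = -113918 - -1458 = -113918 + 1458 = -112460$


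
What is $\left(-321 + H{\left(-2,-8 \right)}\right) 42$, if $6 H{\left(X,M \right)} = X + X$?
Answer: $-13510$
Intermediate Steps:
$H{\left(X,M \right)} = \frac{X}{3}$ ($H{\left(X,M \right)} = \frac{X + X}{6} = \frac{2 X}{6} = \frac{X}{3}$)
$\left(-321 + H{\left(-2,-8 \right)}\right) 42 = \left(-321 + \frac{1}{3} \left(-2\right)\right) 42 = \left(-321 - \frac{2}{3}\right) 42 = \left(- \frac{965}{3}\right) 42 = -13510$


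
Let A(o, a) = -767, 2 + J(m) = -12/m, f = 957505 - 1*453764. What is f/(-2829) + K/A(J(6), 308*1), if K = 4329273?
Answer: -971837128/166911 ≈ -5822.5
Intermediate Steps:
f = 503741 (f = 957505 - 453764 = 503741)
J(m) = -2 - 12/m
f/(-2829) + K/A(J(6), 308*1) = 503741/(-2829) + 4329273/(-767) = 503741*(-1/2829) + 4329273*(-1/767) = -503741/2829 - 333021/59 = -971837128/166911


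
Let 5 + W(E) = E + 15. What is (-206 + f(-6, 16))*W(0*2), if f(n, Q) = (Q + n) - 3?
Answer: -1990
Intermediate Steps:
W(E) = 10 + E (W(E) = -5 + (E + 15) = -5 + (15 + E) = 10 + E)
f(n, Q) = -3 + Q + n
(-206 + f(-6, 16))*W(0*2) = (-206 + (-3 + 16 - 6))*(10 + 0*2) = (-206 + 7)*(10 + 0) = -199*10 = -1990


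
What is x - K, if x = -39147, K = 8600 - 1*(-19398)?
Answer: -67145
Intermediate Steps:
K = 27998 (K = 8600 + 19398 = 27998)
x - K = -39147 - 1*27998 = -39147 - 27998 = -67145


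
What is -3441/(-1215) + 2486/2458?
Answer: 1913078/497745 ≈ 3.8435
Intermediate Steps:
-3441/(-1215) + 2486/2458 = -3441*(-1/1215) + 2486*(1/2458) = 1147/405 + 1243/1229 = 1913078/497745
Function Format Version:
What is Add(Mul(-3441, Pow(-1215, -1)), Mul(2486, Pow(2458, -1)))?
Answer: Rational(1913078, 497745) ≈ 3.8435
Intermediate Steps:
Add(Mul(-3441, Pow(-1215, -1)), Mul(2486, Pow(2458, -1))) = Add(Mul(-3441, Rational(-1, 1215)), Mul(2486, Rational(1, 2458))) = Add(Rational(1147, 405), Rational(1243, 1229)) = Rational(1913078, 497745)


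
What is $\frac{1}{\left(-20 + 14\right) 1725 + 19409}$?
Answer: $\frac{1}{9059} \approx 0.00011039$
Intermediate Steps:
$\frac{1}{\left(-20 + 14\right) 1725 + 19409} = \frac{1}{\left(-6\right) 1725 + 19409} = \frac{1}{-10350 + 19409} = \frac{1}{9059}$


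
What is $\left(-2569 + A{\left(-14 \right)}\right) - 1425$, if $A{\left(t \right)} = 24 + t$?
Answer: $-3984$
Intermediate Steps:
$\left(-2569 + A{\left(-14 \right)}\right) - 1425 = \left(-2569 + \left(24 - 14\right)\right) - 1425 = \left(-2569 + 10\right) - 1425 = -2559 - 1425 = -3984$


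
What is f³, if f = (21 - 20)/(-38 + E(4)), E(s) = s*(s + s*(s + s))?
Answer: 1/1191016 ≈ 8.3962e-7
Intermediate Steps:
E(s) = s*(s + 2*s²) (E(s) = s*(s + s*(2*s)) = s*(s + 2*s²))
f = 1/106 (f = (21 - 20)/(-38 + 4²*(1 + 2*4)) = 1/(-38 + 16*(1 + 8)) = 1/(-38 + 16*9) = 1/(-38 + 144) = 1/106 ≈ 0.0094340)
f³ = (1/106)³ = 1/1191016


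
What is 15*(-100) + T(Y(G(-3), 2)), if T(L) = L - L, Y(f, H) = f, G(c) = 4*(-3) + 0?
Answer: -1500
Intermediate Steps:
G(c) = -12 (G(c) = -12 + 0 = -12)
T(L) = 0
15*(-100) + T(Y(G(-3), 2)) = 15*(-100) + 0 = -1500 + 0 = -1500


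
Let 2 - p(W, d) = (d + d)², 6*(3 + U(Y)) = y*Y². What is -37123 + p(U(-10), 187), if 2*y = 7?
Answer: -176997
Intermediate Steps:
y = 7/2 (y = (½)*7 = 7/2 ≈ 3.5000)
U(Y) = -3 + 7*Y²/12 (U(Y) = -3 + (7*Y²/2)/6 = -3 + 7*Y²/12)
p(W, d) = 2 - 4*d² (p(W, d) = 2 - (d + d)² = 2 - (2*d)² = 2 - 4*d²)
-37123 + p(U(-10), 187) = -37123 + (2 - 4*187²) = -37123 + (2 - 4*34969) = -37123 + (2 - 139876) = -37123 - 139874 = -176997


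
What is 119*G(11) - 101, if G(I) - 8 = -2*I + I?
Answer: -458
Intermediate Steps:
G(I) = 8 - I (G(I) = 8 + (-2*I + I) = 8 - I)
119*G(11) - 101 = 119*(8 - 1*11) - 101 = 119*(8 - 11) - 101 = 119*(-3) - 101 = -357 - 101 = -458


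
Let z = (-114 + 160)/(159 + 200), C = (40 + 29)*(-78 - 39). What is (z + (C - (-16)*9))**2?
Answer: 8102362996225/128881 ≈ 6.2867e+7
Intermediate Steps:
C = -8073 (C = 69*(-117) = -8073)
z = 46/359 ≈ 0.12813
(z + (C - (-16)*9))**2 = (46/359 + (-8073 - (-16)*9))**2 = (46/359 + (-8073 - 1*(-144)))**2 = (46/359 + (-8073 + 144))**2 = (46/359 - 7929)**2 = (-2846465/359)**2 = 8102362996225/128881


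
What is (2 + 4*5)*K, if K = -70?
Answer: -1540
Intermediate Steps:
(2 + 4*5)*K = (2 + 4*5)*(-70) = (2 + 20)*(-70) = 22*(-70) = -1540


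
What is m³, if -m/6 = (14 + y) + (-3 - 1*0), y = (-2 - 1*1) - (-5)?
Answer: -474552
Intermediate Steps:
y = 2 (y = (-2 - 1) - 1*(-5) = -3 + 5 = 2)
m = -78 (m = -6*((14 + 2) + (-3 - 1*0)) = -6*(16 + (-3 + 0)) = -6*(16 - 3) = -6*13 = -78)
m³ = (-78)³ = -474552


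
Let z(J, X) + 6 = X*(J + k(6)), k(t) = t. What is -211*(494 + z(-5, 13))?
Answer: -105711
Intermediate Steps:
z(J, X) = -6 + X*(6 + J) (z(J, X) = -6 + X*(J + 6) = -6 + X*(6 + J))
-211*(494 + z(-5, 13)) = -211*(494 + (-6 + 6*13 - 5*13)) = -211*(494 + (-6 + 78 - 65)) = -211*(494 + 7) = -211*501 = -105711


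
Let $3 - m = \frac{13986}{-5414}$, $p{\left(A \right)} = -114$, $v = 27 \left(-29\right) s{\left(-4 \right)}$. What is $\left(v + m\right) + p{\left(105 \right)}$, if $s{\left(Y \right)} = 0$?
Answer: $- \frac{293484}{2707} \approx -108.42$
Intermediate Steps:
$v = 0$ ($v = 27 \left(-29\right) 0 = \left(-783\right) 0 = 0$)
$m = \frac{15114}{2707}$ ($m = 3 - \frac{13986}{-5414} = 3 - 13986 \left(- \frac{1}{5414}\right) = 3 - - \frac{6993}{2707} = 3 + \frac{6993}{2707} = \frac{15114}{2707} \approx 5.5833$)
$\left(v + m\right) + p{\left(105 \right)} = \left(0 + \frac{15114}{2707}\right) - 114 = \frac{15114}{2707} - 114 = - \frac{293484}{2707}$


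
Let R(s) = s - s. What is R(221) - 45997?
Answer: -45997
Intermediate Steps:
R(s) = 0
R(221) - 45997 = 0 - 45997 = -45997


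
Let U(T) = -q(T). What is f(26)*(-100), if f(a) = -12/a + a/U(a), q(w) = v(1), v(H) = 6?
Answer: 18700/39 ≈ 479.49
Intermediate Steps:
q(w) = 6
U(T) = -6 (U(T) = -1*6 = -6)
f(a) = -12/a - a/6 (f(a) = -12/a + a/(-6) = -12/a + a*(-1/6) = -12/a - a/6)
f(26)*(-100) = (-12/26 - 1/6*26)*(-100) = (-12*1/26 - 13/3)*(-100) = (-6/13 - 13/3)*(-100) = -187/39*(-100) = 18700/39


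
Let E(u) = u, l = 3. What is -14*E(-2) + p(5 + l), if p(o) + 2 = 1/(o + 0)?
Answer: 209/8 ≈ 26.125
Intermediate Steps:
p(o) = -2 + 1/o (p(o) = -2 + 1/(o + 0) = -2 + 1/o)
-14*E(-2) + p(5 + l) = -14*(-2) + (-2 + 1/(5 + 3)) = 28 + (-2 + 1/8) = 28 + (-2 + ⅛) = 28 - 15/8 = 209/8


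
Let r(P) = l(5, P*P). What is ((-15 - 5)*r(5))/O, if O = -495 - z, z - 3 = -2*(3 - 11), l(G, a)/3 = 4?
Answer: 120/257 ≈ 0.46693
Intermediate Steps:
l(G, a) = 12 (l(G, a) = 3*4 = 12)
r(P) = 12
z = 19 (z = 3 - 2*(3 - 11) = 3 - 2*(-8) = 3 + 16 = 19)
O = -514 (O = -495 - 1*19 = -495 - 19 = -514)
((-15 - 5)*r(5))/O = ((-15 - 5)*12)/(-514) = -20*12*(-1/514) = -240*(-1/514) = 120/257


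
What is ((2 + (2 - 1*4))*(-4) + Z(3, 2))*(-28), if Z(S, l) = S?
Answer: -84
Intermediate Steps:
((2 + (2 - 1*4))*(-4) + Z(3, 2))*(-28) = ((2 + (2 - 1*4))*(-4) + 3)*(-28) = ((2 + (2 - 4))*(-4) + 3)*(-28) = ((2 - 2)*(-4) + 3)*(-28) = (0*(-4) + 3)*(-28) = (0 + 3)*(-28) = 3*(-28) = -84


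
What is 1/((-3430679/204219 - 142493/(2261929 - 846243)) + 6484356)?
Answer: 289109979234/1874687142641854543 ≈ 1.5422e-7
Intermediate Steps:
1/((-3430679/204219 - 142493/(2261929 - 846243)) + 6484356) = 1/((-3430679*1/204219 - 142493/1415686) + 6484356) = 1/((-3430679/204219 - 142493*1/1415686) + 6484356) = 1/((-3430679/204219 - 142493/1415686) + 6484356) = 1/(-4885864008761/289109979234 + 6484356) = 1/(1874687142641854543/289109979234) = 289109979234/1874687142641854543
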